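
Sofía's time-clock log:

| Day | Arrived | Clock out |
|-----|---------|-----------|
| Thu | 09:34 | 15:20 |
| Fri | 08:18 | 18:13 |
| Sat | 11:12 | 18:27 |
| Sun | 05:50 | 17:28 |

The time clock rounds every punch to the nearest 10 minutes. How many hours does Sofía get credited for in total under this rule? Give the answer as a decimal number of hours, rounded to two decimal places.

Thu: in 09:34→09:30, out 15:20→15:20; 5 h 50 min
Fri: in 08:18→08:20, out 18:13→18:10; 9 h 50 min
Sat: in 11:12→11:10, out 18:27→18:30; 7 h 20 min
Sun: in 05:50→05:50, out 17:28→17:30; 11 h 40 min
Total credited: 34 h 40 min.

34.67 hours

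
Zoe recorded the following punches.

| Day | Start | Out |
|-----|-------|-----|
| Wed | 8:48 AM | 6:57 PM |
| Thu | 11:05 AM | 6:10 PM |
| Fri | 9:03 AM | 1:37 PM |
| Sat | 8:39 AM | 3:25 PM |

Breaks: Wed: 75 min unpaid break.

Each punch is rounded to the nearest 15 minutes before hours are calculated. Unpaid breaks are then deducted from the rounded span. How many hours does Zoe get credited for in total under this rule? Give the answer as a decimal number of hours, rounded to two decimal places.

Wed: in 8:48 AM→8:45 AM, out 6:57 PM→7:00 PM; 10 h 15 min − 75 min = 9 h 0 min
Thu: in 11:05 AM→11:00 AM, out 6:10 PM→6:15 PM; 7 h 15 min
Fri: in 9:03 AM→9:00 AM, out 1:37 PM→1:30 PM; 4 h 30 min
Sat: in 8:39 AM→8:45 AM, out 3:25 PM→3:30 PM; 6 h 45 min
Total credited: 27 h 30 min.

27.50 hours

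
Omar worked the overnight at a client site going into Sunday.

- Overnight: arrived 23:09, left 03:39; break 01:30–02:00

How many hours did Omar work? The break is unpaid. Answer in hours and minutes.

4 h 0 min

Overnight: 23:09 → midnight = 0 h 51 min; midnight → 03:39 = 3 h 39 min; span 4 h 30 min; less 30 min break → 4 h 0 min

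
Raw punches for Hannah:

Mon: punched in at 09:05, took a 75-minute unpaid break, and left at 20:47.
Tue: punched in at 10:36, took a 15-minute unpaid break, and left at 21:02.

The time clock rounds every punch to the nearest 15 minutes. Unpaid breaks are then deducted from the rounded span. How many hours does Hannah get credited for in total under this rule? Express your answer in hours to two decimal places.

Mon: in 09:05→09:00, out 20:47→20:45; 11 h 45 min − 75 min = 10 h 30 min
Tue: in 10:36→10:30, out 21:02→21:00; 10 h 30 min − 15 min = 10 h 15 min
Total credited: 20 h 45 min.

20.75 hours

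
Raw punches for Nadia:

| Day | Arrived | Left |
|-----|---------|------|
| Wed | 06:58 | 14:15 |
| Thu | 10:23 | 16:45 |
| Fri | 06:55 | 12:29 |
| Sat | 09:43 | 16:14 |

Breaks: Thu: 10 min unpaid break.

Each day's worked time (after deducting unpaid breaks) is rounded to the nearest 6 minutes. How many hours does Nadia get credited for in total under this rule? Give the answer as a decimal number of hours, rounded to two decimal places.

25.60 hours

Wed: 06:58–14:15 = 7 h 17 min → rounds to 7 h 18 min
Thu: 10:23–16:45 = 6 h 22 min − 10 min = 6 h 12 min → rounds to 6 h 12 min
Fri: 06:55–12:29 = 5 h 34 min → rounds to 5 h 36 min
Sat: 09:43–16:14 = 6 h 31 min → rounds to 6 h 30 min
Total credited: 25 h 36 min.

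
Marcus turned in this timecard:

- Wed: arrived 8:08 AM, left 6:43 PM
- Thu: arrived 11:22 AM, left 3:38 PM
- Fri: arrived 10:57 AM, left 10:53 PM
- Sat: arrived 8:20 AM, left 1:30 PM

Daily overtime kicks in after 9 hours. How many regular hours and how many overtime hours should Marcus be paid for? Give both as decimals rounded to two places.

Wed: 8:08 AM–6:43 PM = 10 h 35 min
Thu: 11:22 AM–3:38 PM = 4 h 16 min
Fri: 10:57 AM–10:53 PM = 11 h 56 min
Sat: 8:20 AM–1:30 PM = 5 h 10 min
Wed reg 9 h 0 min / OT 1 h 35 min; Thu reg 4 h 16 min / OT 0 h 0 min; Fri reg 9 h 0 min / OT 2 h 56 min; Sat reg 5 h 10 min / OT 0 h 0 min.
Totals: regular 27 h 26 min, overtime 4 h 31 min.

Regular 27.43 hours, overtime 4.52 hours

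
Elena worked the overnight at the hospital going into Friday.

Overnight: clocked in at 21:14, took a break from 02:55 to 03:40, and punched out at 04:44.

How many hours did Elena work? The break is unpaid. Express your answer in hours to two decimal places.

Overnight: 21:14 → midnight = 2 h 46 min; midnight → 04:44 = 4 h 44 min; span 7 h 30 min; less 45 min break → 6 h 45 min

6.75 hours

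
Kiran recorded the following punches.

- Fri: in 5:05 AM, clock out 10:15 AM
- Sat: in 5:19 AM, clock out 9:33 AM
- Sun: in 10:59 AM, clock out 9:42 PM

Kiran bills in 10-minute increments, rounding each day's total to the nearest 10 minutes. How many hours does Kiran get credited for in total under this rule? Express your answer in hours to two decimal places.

20.00 hours

Fri: 5:05 AM–10:15 AM = 5 h 10 min → rounds to 5 h 10 min
Sat: 5:19 AM–9:33 AM = 4 h 14 min → rounds to 4 h 10 min
Sun: 10:59 AM–9:42 PM = 10 h 43 min → rounds to 10 h 40 min
Total credited: 20 h 0 min.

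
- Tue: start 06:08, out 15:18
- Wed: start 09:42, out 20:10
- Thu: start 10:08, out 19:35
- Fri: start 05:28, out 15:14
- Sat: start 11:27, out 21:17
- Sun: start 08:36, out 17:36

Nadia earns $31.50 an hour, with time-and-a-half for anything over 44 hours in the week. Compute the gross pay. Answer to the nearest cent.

Tue: 06:08–15:18 = 9 h 10 min
Wed: 09:42–20:10 = 10 h 28 min
Thu: 10:08–19:35 = 9 h 27 min
Fri: 05:28–15:14 = 9 h 46 min
Sat: 11:27–21:17 = 9 h 50 min
Sun: 08:36–17:36 = 9 h 0 min
Total worked: 57 h 41 min = 3461 min.
Regular 44 h 0 min = 2640 min at $31.50/h; overtime 13 h 41 min = 821 min at $47.25/h.
Pay = (2640 × $31.50 + 821 × $47.25) ÷ 60 = $2032.54.

$2032.54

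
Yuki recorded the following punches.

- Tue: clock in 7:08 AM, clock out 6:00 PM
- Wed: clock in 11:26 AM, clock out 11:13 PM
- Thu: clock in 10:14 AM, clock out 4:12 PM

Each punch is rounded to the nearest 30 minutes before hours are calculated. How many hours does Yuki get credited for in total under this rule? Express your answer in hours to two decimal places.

Tue: in 7:08 AM→7:00 AM, out 6:00 PM→6:00 PM; 11 h 0 min
Wed: in 11:26 AM→11:30 AM, out 11:13 PM→11:00 PM; 11 h 30 min
Thu: in 10:14 AM→10:00 AM, out 4:12 PM→4:00 PM; 6 h 0 min
Total credited: 28 h 30 min.

28.50 hours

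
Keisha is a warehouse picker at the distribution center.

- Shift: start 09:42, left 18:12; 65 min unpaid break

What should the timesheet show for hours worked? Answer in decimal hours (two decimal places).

Shift: 09:42–18:12 = 8 h 30 min; less 65 min break → 7 h 25 min

7.42 hours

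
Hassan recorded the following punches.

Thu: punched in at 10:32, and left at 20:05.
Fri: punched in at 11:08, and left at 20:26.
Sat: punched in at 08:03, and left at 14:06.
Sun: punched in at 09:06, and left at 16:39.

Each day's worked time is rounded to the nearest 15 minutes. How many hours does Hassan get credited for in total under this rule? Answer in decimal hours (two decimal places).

32.25 hours

Thu: 10:32–20:05 = 9 h 33 min → rounds to 9 h 30 min
Fri: 11:08–20:26 = 9 h 18 min → rounds to 9 h 15 min
Sat: 08:03–14:06 = 6 h 3 min → rounds to 6 h 0 min
Sun: 09:06–16:39 = 7 h 33 min → rounds to 7 h 30 min
Total credited: 32 h 15 min.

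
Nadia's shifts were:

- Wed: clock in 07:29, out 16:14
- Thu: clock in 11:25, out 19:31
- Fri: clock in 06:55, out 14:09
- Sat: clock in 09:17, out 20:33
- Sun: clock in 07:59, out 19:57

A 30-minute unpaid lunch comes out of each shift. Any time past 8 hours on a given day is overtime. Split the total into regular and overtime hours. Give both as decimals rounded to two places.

Regular 38.33 hours, overtime 6.48 hours

Wed: 07:29–16:14 = 8 h 45 min; less 30 min break → 8 h 15 min
Thu: 11:25–19:31 = 8 h 6 min; less 30 min break → 7 h 36 min
Fri: 06:55–14:09 = 7 h 14 min; less 30 min break → 6 h 44 min
Sat: 09:17–20:33 = 11 h 16 min; less 30 min break → 10 h 46 min
Sun: 07:59–19:57 = 11 h 58 min; less 30 min break → 11 h 28 min
Wed reg 8 h 0 min / OT 0 h 15 min; Thu reg 7 h 36 min / OT 0 h 0 min; Fri reg 6 h 44 min / OT 0 h 0 min; Sat reg 8 h 0 min / OT 2 h 46 min; Sun reg 8 h 0 min / OT 3 h 28 min.
Totals: regular 38 h 20 min, overtime 6 h 29 min.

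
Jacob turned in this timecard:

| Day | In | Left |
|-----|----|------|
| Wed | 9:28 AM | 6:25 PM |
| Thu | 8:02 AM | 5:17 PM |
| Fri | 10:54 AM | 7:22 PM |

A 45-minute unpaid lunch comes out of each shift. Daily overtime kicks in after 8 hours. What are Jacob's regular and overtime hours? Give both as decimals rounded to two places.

Regular 23.72 hours, overtime 0.70 hours

Wed: 9:28 AM–6:25 PM = 8 h 57 min; less 45 min break → 8 h 12 min
Thu: 8:02 AM–5:17 PM = 9 h 15 min; less 45 min break → 8 h 30 min
Fri: 10:54 AM–7:22 PM = 8 h 28 min; less 45 min break → 7 h 43 min
Wed reg 8 h 0 min / OT 0 h 12 min; Thu reg 8 h 0 min / OT 0 h 30 min; Fri reg 7 h 43 min / OT 0 h 0 min.
Totals: regular 23 h 43 min, overtime 0 h 42 min.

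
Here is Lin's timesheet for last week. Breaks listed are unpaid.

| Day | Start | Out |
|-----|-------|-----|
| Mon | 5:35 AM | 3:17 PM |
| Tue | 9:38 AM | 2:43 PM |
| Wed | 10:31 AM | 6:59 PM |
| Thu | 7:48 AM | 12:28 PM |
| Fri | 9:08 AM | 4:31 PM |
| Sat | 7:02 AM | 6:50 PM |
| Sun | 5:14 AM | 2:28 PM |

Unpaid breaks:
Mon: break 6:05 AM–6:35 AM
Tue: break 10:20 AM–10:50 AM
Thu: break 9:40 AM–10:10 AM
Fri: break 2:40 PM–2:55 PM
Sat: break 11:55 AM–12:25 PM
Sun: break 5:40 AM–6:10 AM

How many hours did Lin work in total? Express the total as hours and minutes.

53 h 35 min

Mon: 5:35 AM–3:17 PM = 9 h 42 min; less 30 min break → 9 h 12 min
Tue: 9:38 AM–2:43 PM = 5 h 5 min; less 30 min break → 4 h 35 min
Wed: 10:31 AM–6:59 PM = 8 h 28 min
Thu: 7:48 AM–12:28 PM = 4 h 40 min; less 30 min break → 4 h 10 min
Fri: 9:08 AM–4:31 PM = 7 h 23 min; less 15 min break → 7 h 8 min
Sat: 7:02 AM–6:50 PM = 11 h 48 min; less 30 min break → 11 h 18 min
Sun: 5:14 AM–2:28 PM = 9 h 14 min; less 30 min break → 8 h 44 min
Total: 9 h 12 min + 4 h 35 min + 8 h 28 min + 4 h 10 min + 7 h 8 min + 11 h 18 min + 8 h 44 min = 53 h 35 min.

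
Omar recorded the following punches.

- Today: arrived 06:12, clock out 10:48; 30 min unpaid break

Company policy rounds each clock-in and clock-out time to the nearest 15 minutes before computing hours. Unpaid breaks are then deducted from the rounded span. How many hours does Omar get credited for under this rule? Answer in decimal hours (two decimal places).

Today: in 06:12→06:15, out 10:48→10:45; 4 h 30 min − 30 min = 4 h 0 min

4.00 hours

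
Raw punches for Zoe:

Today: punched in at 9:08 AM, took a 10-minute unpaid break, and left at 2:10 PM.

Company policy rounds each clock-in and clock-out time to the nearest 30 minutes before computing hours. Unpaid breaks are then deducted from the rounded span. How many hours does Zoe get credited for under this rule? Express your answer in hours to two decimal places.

Today: in 9:08 AM→9:00 AM, out 2:10 PM→2:00 PM; 5 h 0 min − 10 min = 4 h 50 min

4.83 hours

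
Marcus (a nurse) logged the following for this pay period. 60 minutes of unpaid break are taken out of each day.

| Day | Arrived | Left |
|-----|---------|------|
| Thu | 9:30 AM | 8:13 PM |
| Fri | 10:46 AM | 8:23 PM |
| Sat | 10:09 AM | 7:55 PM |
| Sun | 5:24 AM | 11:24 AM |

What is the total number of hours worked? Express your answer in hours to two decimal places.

Thu: 9:30 AM–8:13 PM = 10 h 43 min; less 60 min break → 9 h 43 min
Fri: 10:46 AM–8:23 PM = 9 h 37 min; less 60 min break → 8 h 37 min
Sat: 10:09 AM–7:55 PM = 9 h 46 min; less 60 min break → 8 h 46 min
Sun: 5:24 AM–11:24 AM = 6 h 0 min; less 60 min break → 5 h 0 min
Total: 9 h 43 min + 8 h 37 min + 8 h 46 min + 5 h 0 min = 32 h 6 min.

32.10 hours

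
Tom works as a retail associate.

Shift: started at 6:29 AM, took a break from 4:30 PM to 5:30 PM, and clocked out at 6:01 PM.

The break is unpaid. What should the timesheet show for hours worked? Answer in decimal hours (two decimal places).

10.53 hours

Shift: 6:29 AM–6:01 PM = 11 h 32 min; less 60 min break → 10 h 32 min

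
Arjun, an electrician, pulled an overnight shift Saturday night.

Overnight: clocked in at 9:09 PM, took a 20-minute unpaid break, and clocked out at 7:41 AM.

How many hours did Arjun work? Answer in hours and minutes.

Overnight: 9:09 PM → midnight = 2 h 51 min; midnight → 7:41 AM = 7 h 41 min; span 10 h 32 min; less 20 min break → 10 h 12 min

10 h 12 min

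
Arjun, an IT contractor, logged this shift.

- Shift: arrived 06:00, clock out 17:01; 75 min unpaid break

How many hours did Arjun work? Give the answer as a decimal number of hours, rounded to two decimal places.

9.77 hours

Shift: 06:00–17:01 = 11 h 1 min; less 75 min break → 9 h 46 min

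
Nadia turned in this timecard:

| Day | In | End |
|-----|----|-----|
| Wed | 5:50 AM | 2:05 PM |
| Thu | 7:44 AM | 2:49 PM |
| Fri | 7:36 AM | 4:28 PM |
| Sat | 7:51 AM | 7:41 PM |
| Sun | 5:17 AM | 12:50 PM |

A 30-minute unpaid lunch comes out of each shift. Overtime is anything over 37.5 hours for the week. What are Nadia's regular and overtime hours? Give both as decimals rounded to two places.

Regular 37.50 hours, overtime 3.58 hours

Wed: 5:50 AM–2:05 PM = 8 h 15 min; less 30 min break → 7 h 45 min
Thu: 7:44 AM–2:49 PM = 7 h 5 min; less 30 min break → 6 h 35 min
Fri: 7:36 AM–4:28 PM = 8 h 52 min; less 30 min break → 8 h 22 min
Sat: 7:51 AM–7:41 PM = 11 h 50 min; less 30 min break → 11 h 20 min
Sun: 5:17 AM–12:50 PM = 7 h 33 min; less 30 min break → 7 h 3 min
Total worked: 41 h 5 min = 41.08 h.
Threshold 37.5 h → overtime 3 h 35 min, regular 37 h 30 min.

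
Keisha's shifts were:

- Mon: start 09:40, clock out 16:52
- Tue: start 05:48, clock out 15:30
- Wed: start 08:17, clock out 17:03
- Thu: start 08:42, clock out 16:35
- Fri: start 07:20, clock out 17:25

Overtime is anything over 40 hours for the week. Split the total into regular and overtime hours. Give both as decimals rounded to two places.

Mon: 09:40–16:52 = 7 h 12 min
Tue: 05:48–15:30 = 9 h 42 min
Wed: 08:17–17:03 = 8 h 46 min
Thu: 08:42–16:35 = 7 h 53 min
Fri: 07:20–17:25 = 10 h 5 min
Total worked: 43 h 38 min = 43.63 h.
Threshold 40 h → overtime 3 h 38 min, regular 40 h 0 min.

Regular 40.00 hours, overtime 3.63 hours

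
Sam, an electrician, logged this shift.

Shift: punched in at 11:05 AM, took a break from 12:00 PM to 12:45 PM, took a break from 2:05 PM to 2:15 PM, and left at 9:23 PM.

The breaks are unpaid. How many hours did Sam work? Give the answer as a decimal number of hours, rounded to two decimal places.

Shift: 11:05 AM–9:23 PM = 10 h 18 min; less 55 min break → 9 h 23 min

9.38 hours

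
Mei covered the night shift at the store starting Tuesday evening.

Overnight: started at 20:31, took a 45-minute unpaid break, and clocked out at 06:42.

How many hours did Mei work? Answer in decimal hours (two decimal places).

Overnight: 20:31 → midnight = 3 h 29 min; midnight → 06:42 = 6 h 42 min; span 10 h 11 min; less 45 min break → 9 h 26 min

9.43 hours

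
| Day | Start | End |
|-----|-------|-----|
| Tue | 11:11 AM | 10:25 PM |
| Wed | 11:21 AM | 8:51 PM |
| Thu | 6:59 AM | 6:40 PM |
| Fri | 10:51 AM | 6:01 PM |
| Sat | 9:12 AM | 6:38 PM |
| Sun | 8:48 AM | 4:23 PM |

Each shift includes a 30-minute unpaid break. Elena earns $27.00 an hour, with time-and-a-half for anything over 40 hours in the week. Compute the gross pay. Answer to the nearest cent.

Tue: 11:11 AM–10:25 PM = 11 h 14 min; less 30 min break → 10 h 44 min
Wed: 11:21 AM–8:51 PM = 9 h 30 min; less 30 min break → 9 h 0 min
Thu: 6:59 AM–6:40 PM = 11 h 41 min; less 30 min break → 11 h 11 min
Fri: 10:51 AM–6:01 PM = 7 h 10 min; less 30 min break → 6 h 40 min
Sat: 9:12 AM–6:38 PM = 9 h 26 min; less 30 min break → 8 h 56 min
Sun: 8:48 AM–4:23 PM = 7 h 35 min; less 30 min break → 7 h 5 min
Total worked: 53 h 36 min = 3216 min.
Regular 40 h 0 min = 2400 min at $27.00/h; overtime 13 h 36 min = 816 min at $40.50/h.
Pay = (2400 × $27.00 + 816 × $40.50) ÷ 60 = $1630.80.

$1630.80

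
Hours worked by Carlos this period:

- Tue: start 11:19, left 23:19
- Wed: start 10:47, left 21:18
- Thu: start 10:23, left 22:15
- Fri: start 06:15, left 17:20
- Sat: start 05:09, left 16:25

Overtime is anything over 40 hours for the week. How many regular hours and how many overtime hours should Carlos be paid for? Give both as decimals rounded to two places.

Tue: 11:19–23:19 = 12 h 0 min
Wed: 10:47–21:18 = 10 h 31 min
Thu: 10:23–22:15 = 11 h 52 min
Fri: 06:15–17:20 = 11 h 5 min
Sat: 05:09–16:25 = 11 h 16 min
Total worked: 56 h 44 min = 56.73 h.
Threshold 40 h → overtime 16 h 44 min, regular 40 h 0 min.

Regular 40.00 hours, overtime 16.73 hours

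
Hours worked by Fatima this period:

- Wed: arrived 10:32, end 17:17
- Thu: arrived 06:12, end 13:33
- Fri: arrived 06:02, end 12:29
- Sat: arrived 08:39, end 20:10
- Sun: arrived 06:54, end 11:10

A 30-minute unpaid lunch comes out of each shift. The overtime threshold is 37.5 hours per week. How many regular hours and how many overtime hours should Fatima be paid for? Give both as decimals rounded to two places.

Regular 33.83 hours, overtime 0.00 hours

Wed: 10:32–17:17 = 6 h 45 min; less 30 min break → 6 h 15 min
Thu: 06:12–13:33 = 7 h 21 min; less 30 min break → 6 h 51 min
Fri: 06:02–12:29 = 6 h 27 min; less 30 min break → 5 h 57 min
Sat: 08:39–20:10 = 11 h 31 min; less 30 min break → 11 h 1 min
Sun: 06:54–11:10 = 4 h 16 min; less 30 min break → 3 h 46 min
Total worked: 33 h 50 min = 33.83 h.
Threshold 37.5 h → overtime 0 h 0 min, regular 33 h 50 min.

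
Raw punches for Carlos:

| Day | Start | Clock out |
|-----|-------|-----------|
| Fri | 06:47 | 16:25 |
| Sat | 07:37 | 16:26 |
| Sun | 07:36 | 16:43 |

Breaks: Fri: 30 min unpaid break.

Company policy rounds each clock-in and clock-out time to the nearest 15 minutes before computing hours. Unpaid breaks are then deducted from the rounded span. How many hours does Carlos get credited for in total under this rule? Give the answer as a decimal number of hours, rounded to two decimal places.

Fri: in 06:47→06:45, out 16:25→16:30; 9 h 45 min − 30 min = 9 h 15 min
Sat: in 07:37→07:30, out 16:26→16:30; 9 h 0 min
Sun: in 07:36→07:30, out 16:43→16:45; 9 h 15 min
Total credited: 27 h 30 min.

27.50 hours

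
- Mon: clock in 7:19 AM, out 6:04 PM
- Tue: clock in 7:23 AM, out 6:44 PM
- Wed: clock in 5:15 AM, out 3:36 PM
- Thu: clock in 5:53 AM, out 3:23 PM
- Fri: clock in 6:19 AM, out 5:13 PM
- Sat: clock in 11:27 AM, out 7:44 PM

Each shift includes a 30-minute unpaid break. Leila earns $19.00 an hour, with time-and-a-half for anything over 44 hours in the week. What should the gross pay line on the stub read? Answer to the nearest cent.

$1238.80

Mon: 7:19 AM–6:04 PM = 10 h 45 min; less 30 min break → 10 h 15 min
Tue: 7:23 AM–6:44 PM = 11 h 21 min; less 30 min break → 10 h 51 min
Wed: 5:15 AM–3:36 PM = 10 h 21 min; less 30 min break → 9 h 51 min
Thu: 5:53 AM–3:23 PM = 9 h 30 min; less 30 min break → 9 h 0 min
Fri: 6:19 AM–5:13 PM = 10 h 54 min; less 30 min break → 10 h 24 min
Sat: 11:27 AM–7:44 PM = 8 h 17 min; less 30 min break → 7 h 47 min
Total worked: 58 h 8 min = 3488 min.
Regular 44 h 0 min = 2640 min at $19.00/h; overtime 14 h 8 min = 848 min at $28.50/h.
Pay = (2640 × $19.00 + 848 × $28.50) ÷ 60 = $1238.80.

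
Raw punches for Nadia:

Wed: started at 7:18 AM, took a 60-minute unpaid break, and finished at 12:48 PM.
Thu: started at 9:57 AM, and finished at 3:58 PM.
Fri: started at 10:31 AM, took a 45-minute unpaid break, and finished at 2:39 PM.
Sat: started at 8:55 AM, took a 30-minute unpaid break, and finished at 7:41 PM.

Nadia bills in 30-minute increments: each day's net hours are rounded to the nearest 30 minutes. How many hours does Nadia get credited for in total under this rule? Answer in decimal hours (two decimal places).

24.50 hours

Wed: 7:18 AM–12:48 PM = 5 h 30 min − 60 min = 4 h 30 min → rounds to 4 h 30 min
Thu: 9:57 AM–3:58 PM = 6 h 1 min → rounds to 6 h 0 min
Fri: 10:31 AM–2:39 PM = 4 h 8 min − 45 min = 3 h 23 min → rounds to 3 h 30 min
Sat: 8:55 AM–7:41 PM = 10 h 46 min − 30 min = 10 h 16 min → rounds to 10 h 30 min
Total credited: 24 h 30 min.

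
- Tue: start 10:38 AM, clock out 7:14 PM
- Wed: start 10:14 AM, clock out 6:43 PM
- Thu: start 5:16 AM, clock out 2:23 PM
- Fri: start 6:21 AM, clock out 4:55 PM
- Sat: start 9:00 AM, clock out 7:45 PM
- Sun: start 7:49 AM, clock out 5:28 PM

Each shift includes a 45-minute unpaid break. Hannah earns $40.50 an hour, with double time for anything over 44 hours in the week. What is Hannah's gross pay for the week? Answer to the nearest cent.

$2484.00

Tue: 10:38 AM–7:14 PM = 8 h 36 min; less 45 min break → 7 h 51 min
Wed: 10:14 AM–6:43 PM = 8 h 29 min; less 45 min break → 7 h 44 min
Thu: 5:16 AM–2:23 PM = 9 h 7 min; less 45 min break → 8 h 22 min
Fri: 6:21 AM–4:55 PM = 10 h 34 min; less 45 min break → 9 h 49 min
Sat: 9:00 AM–7:45 PM = 10 h 45 min; less 45 min break → 10 h 0 min
Sun: 7:49 AM–5:28 PM = 9 h 39 min; less 45 min break → 8 h 54 min
Total worked: 52 h 40 min = 3160 min.
Regular 44 h 0 min = 2640 min at $40.50/h; overtime 8 h 40 min = 520 min at $81.00/h.
Pay = (2640 × $40.50 + 520 × $81.00) ÷ 60 = $2484.00.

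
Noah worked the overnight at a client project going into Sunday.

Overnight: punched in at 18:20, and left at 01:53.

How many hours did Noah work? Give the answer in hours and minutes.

7 h 33 min

Overnight: 18:20 → midnight = 5 h 40 min; midnight → 01:53 = 1 h 53 min; span 7 h 33 min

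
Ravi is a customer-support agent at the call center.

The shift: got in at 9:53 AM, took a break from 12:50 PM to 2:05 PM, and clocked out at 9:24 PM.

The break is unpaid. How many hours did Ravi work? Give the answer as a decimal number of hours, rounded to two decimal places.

The shift: 9:53 AM–9:24 PM = 11 h 31 min; less 75 min break → 10 h 16 min

10.27 hours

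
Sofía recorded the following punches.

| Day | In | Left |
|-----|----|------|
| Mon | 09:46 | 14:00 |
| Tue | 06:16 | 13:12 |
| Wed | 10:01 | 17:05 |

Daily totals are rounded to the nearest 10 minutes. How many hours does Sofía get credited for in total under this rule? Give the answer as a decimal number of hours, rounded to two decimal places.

Mon: 09:46–14:00 = 4 h 14 min → rounds to 4 h 10 min
Tue: 06:16–13:12 = 6 h 56 min → rounds to 7 h 0 min
Wed: 10:01–17:05 = 7 h 4 min → rounds to 7 h 0 min
Total credited: 18 h 10 min.

18.17 hours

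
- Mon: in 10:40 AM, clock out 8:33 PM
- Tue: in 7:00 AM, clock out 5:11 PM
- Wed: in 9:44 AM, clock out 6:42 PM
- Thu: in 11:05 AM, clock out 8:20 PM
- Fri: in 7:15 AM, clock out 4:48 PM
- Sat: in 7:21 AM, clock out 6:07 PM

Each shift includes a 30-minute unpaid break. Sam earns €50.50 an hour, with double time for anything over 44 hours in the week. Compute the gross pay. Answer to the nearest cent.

€3393.60

Mon: 10:40 AM–8:33 PM = 9 h 53 min; less 30 min break → 9 h 23 min
Tue: 7:00 AM–5:11 PM = 10 h 11 min; less 30 min break → 9 h 41 min
Wed: 9:44 AM–6:42 PM = 8 h 58 min; less 30 min break → 8 h 28 min
Thu: 11:05 AM–8:20 PM = 9 h 15 min; less 30 min break → 8 h 45 min
Fri: 7:15 AM–4:48 PM = 9 h 33 min; less 30 min break → 9 h 3 min
Sat: 7:21 AM–6:07 PM = 10 h 46 min; less 30 min break → 10 h 16 min
Total worked: 55 h 36 min = 3336 min.
Regular 44 h 0 min = 2640 min at €50.50/h; overtime 11 h 36 min = 696 min at €101.00/h.
Pay = (2640 × €50.50 + 696 × €101.00) ÷ 60 = €3393.60.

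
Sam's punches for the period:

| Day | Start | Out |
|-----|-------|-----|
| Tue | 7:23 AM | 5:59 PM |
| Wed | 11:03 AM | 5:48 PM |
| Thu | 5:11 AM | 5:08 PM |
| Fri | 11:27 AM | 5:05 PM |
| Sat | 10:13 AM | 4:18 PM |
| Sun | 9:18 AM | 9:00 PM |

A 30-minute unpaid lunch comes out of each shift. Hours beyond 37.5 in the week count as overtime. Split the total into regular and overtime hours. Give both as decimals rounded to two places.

Tue: 7:23 AM–5:59 PM = 10 h 36 min; less 30 min break → 10 h 6 min
Wed: 11:03 AM–5:48 PM = 6 h 45 min; less 30 min break → 6 h 15 min
Thu: 5:11 AM–5:08 PM = 11 h 57 min; less 30 min break → 11 h 27 min
Fri: 11:27 AM–5:05 PM = 5 h 38 min; less 30 min break → 5 h 8 min
Sat: 10:13 AM–4:18 PM = 6 h 5 min; less 30 min break → 5 h 35 min
Sun: 9:18 AM–9:00 PM = 11 h 42 min; less 30 min break → 11 h 12 min
Total worked: 49 h 43 min = 49.72 h.
Threshold 37.5 h → overtime 12 h 13 min, regular 37 h 30 min.

Regular 37.50 hours, overtime 12.22 hours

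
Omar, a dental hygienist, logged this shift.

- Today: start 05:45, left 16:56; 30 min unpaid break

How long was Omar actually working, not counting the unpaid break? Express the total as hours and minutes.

Today: 05:45–16:56 = 11 h 11 min; less 30 min break → 10 h 41 min

10 h 41 min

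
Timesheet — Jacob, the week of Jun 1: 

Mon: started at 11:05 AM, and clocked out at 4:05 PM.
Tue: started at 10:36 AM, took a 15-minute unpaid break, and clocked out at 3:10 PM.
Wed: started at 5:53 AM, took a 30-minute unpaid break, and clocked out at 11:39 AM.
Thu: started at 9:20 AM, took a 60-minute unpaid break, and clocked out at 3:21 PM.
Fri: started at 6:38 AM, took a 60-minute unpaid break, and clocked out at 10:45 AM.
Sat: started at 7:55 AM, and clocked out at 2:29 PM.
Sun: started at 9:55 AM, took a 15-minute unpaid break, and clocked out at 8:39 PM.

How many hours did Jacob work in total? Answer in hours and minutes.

39 h 46 min

Mon: 11:05 AM–4:05 PM = 5 h 0 min
Tue: 10:36 AM–3:10 PM = 4 h 34 min; less 15 min break → 4 h 19 min
Wed: 5:53 AM–11:39 AM = 5 h 46 min; less 30 min break → 5 h 16 min
Thu: 9:20 AM–3:21 PM = 6 h 1 min; less 60 min break → 5 h 1 min
Fri: 6:38 AM–10:45 AM = 4 h 7 min; less 60 min break → 3 h 7 min
Sat: 7:55 AM–2:29 PM = 6 h 34 min
Sun: 9:55 AM–8:39 PM = 10 h 44 min; less 15 min break → 10 h 29 min
Total: 5 h 0 min + 4 h 19 min + 5 h 16 min + 5 h 1 min + 3 h 7 min + 6 h 34 min + 10 h 29 min = 39 h 46 min.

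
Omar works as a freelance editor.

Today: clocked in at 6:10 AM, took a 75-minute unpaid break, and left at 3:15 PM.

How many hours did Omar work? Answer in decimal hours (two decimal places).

Today: 6:10 AM–3:15 PM = 9 h 5 min; less 75 min break → 7 h 50 min

7.83 hours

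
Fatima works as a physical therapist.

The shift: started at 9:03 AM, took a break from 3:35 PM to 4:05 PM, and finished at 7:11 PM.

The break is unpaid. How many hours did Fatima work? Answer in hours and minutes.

The shift: 9:03 AM–7:11 PM = 10 h 8 min; less 30 min break → 9 h 38 min

9 h 38 min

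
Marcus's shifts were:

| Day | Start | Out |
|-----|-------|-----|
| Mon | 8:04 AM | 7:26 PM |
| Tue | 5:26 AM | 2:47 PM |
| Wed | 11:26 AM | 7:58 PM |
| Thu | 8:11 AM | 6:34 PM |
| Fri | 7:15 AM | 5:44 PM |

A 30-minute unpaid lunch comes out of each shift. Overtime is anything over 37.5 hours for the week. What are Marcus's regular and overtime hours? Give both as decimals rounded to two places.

Mon: 8:04 AM–7:26 PM = 11 h 22 min; less 30 min break → 10 h 52 min
Tue: 5:26 AM–2:47 PM = 9 h 21 min; less 30 min break → 8 h 51 min
Wed: 11:26 AM–7:58 PM = 8 h 32 min; less 30 min break → 8 h 2 min
Thu: 8:11 AM–6:34 PM = 10 h 23 min; less 30 min break → 9 h 53 min
Fri: 7:15 AM–5:44 PM = 10 h 29 min; less 30 min break → 9 h 59 min
Total worked: 47 h 37 min = 47.62 h.
Threshold 37.5 h → overtime 10 h 7 min, regular 37 h 30 min.

Regular 37.50 hours, overtime 10.12 hours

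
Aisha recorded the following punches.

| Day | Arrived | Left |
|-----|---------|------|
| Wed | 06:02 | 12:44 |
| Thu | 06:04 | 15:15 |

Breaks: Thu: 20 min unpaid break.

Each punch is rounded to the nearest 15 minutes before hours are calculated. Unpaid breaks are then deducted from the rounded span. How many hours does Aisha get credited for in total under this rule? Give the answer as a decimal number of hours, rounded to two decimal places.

15.67 hours

Wed: in 06:02→06:00, out 12:44→12:45; 6 h 45 min
Thu: in 06:04→06:00, out 15:15→15:15; 9 h 15 min − 20 min = 8 h 55 min
Total credited: 15 h 40 min.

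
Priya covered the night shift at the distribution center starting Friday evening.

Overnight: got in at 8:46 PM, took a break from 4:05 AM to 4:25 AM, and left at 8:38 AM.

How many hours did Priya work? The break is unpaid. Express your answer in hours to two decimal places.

11.53 hours

Overnight: 8:46 PM → midnight = 3 h 14 min; midnight → 8:38 AM = 8 h 38 min; span 11 h 52 min; less 20 min break → 11 h 32 min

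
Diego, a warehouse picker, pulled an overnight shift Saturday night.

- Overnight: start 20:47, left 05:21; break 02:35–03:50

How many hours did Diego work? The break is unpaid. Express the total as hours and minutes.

7 h 19 min

Overnight: 20:47 → midnight = 3 h 13 min; midnight → 05:21 = 5 h 21 min; span 8 h 34 min; less 75 min break → 7 h 19 min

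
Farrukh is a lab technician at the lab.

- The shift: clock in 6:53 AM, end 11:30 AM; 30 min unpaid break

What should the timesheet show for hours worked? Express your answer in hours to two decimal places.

The shift: 6:53 AM–11:30 AM = 4 h 37 min; less 30 min break → 4 h 7 min

4.12 hours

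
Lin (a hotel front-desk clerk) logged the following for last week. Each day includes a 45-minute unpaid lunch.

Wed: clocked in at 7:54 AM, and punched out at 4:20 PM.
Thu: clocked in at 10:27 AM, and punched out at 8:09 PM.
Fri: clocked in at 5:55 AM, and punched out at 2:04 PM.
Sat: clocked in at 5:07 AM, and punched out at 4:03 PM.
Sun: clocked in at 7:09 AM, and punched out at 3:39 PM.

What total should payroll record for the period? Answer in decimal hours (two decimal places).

41.97 hours

Wed: 7:54 AM–4:20 PM = 8 h 26 min; less 45 min break → 7 h 41 min
Thu: 10:27 AM–8:09 PM = 9 h 42 min; less 45 min break → 8 h 57 min
Fri: 5:55 AM–2:04 PM = 8 h 9 min; less 45 min break → 7 h 24 min
Sat: 5:07 AM–4:03 PM = 10 h 56 min; less 45 min break → 10 h 11 min
Sun: 7:09 AM–3:39 PM = 8 h 30 min; less 45 min break → 7 h 45 min
Total: 7 h 41 min + 8 h 57 min + 7 h 24 min + 10 h 11 min + 7 h 45 min = 41 h 58 min.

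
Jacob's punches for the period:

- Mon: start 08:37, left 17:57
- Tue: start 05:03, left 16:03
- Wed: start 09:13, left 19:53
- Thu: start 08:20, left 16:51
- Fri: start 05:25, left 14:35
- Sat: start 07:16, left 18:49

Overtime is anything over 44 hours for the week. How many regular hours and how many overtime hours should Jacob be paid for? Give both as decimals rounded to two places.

Mon: 08:37–17:57 = 9 h 20 min
Tue: 05:03–16:03 = 11 h 0 min
Wed: 09:13–19:53 = 10 h 40 min
Thu: 08:20–16:51 = 8 h 31 min
Fri: 05:25–14:35 = 9 h 10 min
Sat: 07:16–18:49 = 11 h 33 min
Total worked: 60 h 14 min = 60.23 h.
Threshold 44 h → overtime 16 h 14 min, regular 44 h 0 min.

Regular 44.00 hours, overtime 16.23 hours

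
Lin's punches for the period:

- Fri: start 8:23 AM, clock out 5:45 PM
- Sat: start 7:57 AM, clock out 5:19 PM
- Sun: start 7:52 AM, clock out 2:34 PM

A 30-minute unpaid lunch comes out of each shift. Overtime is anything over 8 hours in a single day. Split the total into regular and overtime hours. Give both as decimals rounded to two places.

Regular 22.20 hours, overtime 1.73 hours

Fri: 8:23 AM–5:45 PM = 9 h 22 min; less 30 min break → 8 h 52 min
Sat: 7:57 AM–5:19 PM = 9 h 22 min; less 30 min break → 8 h 52 min
Sun: 7:52 AM–2:34 PM = 6 h 42 min; less 30 min break → 6 h 12 min
Fri reg 8 h 0 min / OT 0 h 52 min; Sat reg 8 h 0 min / OT 0 h 52 min; Sun reg 6 h 12 min / OT 0 h 0 min.
Totals: regular 22 h 12 min, overtime 1 h 44 min.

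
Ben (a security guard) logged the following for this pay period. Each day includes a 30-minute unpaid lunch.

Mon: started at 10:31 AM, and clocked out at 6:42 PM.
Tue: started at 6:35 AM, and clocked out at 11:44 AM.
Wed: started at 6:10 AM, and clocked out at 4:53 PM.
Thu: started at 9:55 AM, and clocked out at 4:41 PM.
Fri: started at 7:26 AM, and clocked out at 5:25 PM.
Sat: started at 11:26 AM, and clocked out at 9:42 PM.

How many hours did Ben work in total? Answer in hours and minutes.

48 h 4 min

Mon: 10:31 AM–6:42 PM = 8 h 11 min; less 30 min break → 7 h 41 min
Tue: 6:35 AM–11:44 AM = 5 h 9 min; less 30 min break → 4 h 39 min
Wed: 6:10 AM–4:53 PM = 10 h 43 min; less 30 min break → 10 h 13 min
Thu: 9:55 AM–4:41 PM = 6 h 46 min; less 30 min break → 6 h 16 min
Fri: 7:26 AM–5:25 PM = 9 h 59 min; less 30 min break → 9 h 29 min
Sat: 11:26 AM–9:42 PM = 10 h 16 min; less 30 min break → 9 h 46 min
Total: 7 h 41 min + 4 h 39 min + 10 h 13 min + 6 h 16 min + 9 h 29 min + 9 h 46 min = 48 h 4 min.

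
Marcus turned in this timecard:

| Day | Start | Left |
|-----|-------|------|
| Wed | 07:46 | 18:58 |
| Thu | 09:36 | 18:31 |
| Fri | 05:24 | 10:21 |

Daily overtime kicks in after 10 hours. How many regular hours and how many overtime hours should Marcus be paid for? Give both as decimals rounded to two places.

Regular 23.87 hours, overtime 1.20 hours

Wed: 07:46–18:58 = 11 h 12 min
Thu: 09:36–18:31 = 8 h 55 min
Fri: 05:24–10:21 = 4 h 57 min
Wed reg 10 h 0 min / OT 1 h 12 min; Thu reg 8 h 55 min / OT 0 h 0 min; Fri reg 4 h 57 min / OT 0 h 0 min.
Totals: regular 23 h 52 min, overtime 1 h 12 min.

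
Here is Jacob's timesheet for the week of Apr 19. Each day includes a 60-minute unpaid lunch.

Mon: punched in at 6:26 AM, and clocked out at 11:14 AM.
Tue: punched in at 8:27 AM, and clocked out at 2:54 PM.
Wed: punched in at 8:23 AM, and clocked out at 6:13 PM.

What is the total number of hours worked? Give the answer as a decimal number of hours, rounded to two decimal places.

Mon: 6:26 AM–11:14 AM = 4 h 48 min; less 60 min break → 3 h 48 min
Tue: 8:27 AM–2:54 PM = 6 h 27 min; less 60 min break → 5 h 27 min
Wed: 8:23 AM–6:13 PM = 9 h 50 min; less 60 min break → 8 h 50 min
Total: 3 h 48 min + 5 h 27 min + 8 h 50 min = 18 h 5 min.

18.08 hours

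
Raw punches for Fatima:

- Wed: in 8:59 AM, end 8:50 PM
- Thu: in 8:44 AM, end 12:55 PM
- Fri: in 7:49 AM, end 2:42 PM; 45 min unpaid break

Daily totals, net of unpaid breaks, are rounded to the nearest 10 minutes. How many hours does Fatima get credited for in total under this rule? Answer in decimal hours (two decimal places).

22.17 hours

Wed: 8:59 AM–8:50 PM = 11 h 51 min → rounds to 11 h 50 min
Thu: 8:44 AM–12:55 PM = 4 h 11 min → rounds to 4 h 10 min
Fri: 7:49 AM–2:42 PM = 6 h 53 min − 45 min = 6 h 8 min → rounds to 6 h 10 min
Total credited: 22 h 10 min.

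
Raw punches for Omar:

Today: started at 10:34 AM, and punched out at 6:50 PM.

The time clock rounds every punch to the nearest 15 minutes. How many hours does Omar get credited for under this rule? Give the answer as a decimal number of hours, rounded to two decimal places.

8.25 hours

Today: in 10:34 AM→10:30 AM, out 6:50 PM→6:45 PM; 8 h 15 min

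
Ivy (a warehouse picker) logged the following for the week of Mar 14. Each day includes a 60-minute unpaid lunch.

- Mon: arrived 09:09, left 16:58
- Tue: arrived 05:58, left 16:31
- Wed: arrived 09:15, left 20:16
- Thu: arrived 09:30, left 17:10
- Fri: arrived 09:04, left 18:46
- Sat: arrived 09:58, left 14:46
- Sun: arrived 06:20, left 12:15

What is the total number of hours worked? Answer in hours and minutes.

50 h 28 min

Mon: 09:09–16:58 = 7 h 49 min; less 60 min break → 6 h 49 min
Tue: 05:58–16:31 = 10 h 33 min; less 60 min break → 9 h 33 min
Wed: 09:15–20:16 = 11 h 1 min; less 60 min break → 10 h 1 min
Thu: 09:30–17:10 = 7 h 40 min; less 60 min break → 6 h 40 min
Fri: 09:04–18:46 = 9 h 42 min; less 60 min break → 8 h 42 min
Sat: 09:58–14:46 = 4 h 48 min; less 60 min break → 3 h 48 min
Sun: 06:20–12:15 = 5 h 55 min; less 60 min break → 4 h 55 min
Total: 6 h 49 min + 9 h 33 min + 10 h 1 min + 6 h 40 min + 8 h 42 min + 3 h 48 min + 4 h 55 min = 50 h 28 min.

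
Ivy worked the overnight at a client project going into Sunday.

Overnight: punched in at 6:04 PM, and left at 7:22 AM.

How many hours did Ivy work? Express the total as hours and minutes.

Overnight: 6:04 PM → midnight = 5 h 56 min; midnight → 7:22 AM = 7 h 22 min; span 13 h 18 min

13 h 18 min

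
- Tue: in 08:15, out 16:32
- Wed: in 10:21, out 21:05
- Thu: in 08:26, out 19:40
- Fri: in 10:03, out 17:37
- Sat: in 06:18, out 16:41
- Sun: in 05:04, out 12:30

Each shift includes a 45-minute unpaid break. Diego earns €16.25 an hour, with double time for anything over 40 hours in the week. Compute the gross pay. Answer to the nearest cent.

€1011.83

Tue: 08:15–16:32 = 8 h 17 min; less 45 min break → 7 h 32 min
Wed: 10:21–21:05 = 10 h 44 min; less 45 min break → 9 h 59 min
Thu: 08:26–19:40 = 11 h 14 min; less 45 min break → 10 h 29 min
Fri: 10:03–17:37 = 7 h 34 min; less 45 min break → 6 h 49 min
Sat: 06:18–16:41 = 10 h 23 min; less 45 min break → 9 h 38 min
Sun: 05:04–12:30 = 7 h 26 min; less 45 min break → 6 h 41 min
Total worked: 51 h 8 min = 3068 min.
Regular 40 h 0 min = 2400 min at €16.25/h; overtime 11 h 8 min = 668 min at €32.50/h.
Pay = (2400 × €16.25 + 668 × €32.50) ÷ 60 = €1011.83.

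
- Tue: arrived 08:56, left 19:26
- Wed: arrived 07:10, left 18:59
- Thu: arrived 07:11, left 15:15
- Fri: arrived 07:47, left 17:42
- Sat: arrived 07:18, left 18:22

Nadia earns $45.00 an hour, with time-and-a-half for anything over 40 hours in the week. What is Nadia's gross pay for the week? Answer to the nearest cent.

Tue: 08:56–19:26 = 10 h 30 min
Wed: 07:10–18:59 = 11 h 49 min
Thu: 07:11–15:15 = 8 h 4 min
Fri: 07:47–17:42 = 9 h 55 min
Sat: 07:18–18:22 = 11 h 4 min
Total worked: 51 h 22 min = 3082 min.
Regular 40 h 0 min = 2400 min at $45.00/h; overtime 11 h 22 min = 682 min at $67.50/h.
Pay = (2400 × $45.00 + 682 × $67.50) ÷ 60 = $2567.25.

$2567.25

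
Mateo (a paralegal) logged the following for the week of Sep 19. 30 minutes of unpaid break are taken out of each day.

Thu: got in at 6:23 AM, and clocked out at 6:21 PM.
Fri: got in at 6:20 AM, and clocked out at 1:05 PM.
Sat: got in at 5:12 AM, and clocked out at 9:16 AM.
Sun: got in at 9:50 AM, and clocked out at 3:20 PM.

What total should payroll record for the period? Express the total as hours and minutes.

26 h 17 min

Thu: 6:23 AM–6:21 PM = 11 h 58 min; less 30 min break → 11 h 28 min
Fri: 6:20 AM–1:05 PM = 6 h 45 min; less 30 min break → 6 h 15 min
Sat: 5:12 AM–9:16 AM = 4 h 4 min; less 30 min break → 3 h 34 min
Sun: 9:50 AM–3:20 PM = 5 h 30 min; less 30 min break → 5 h 0 min
Total: 11 h 28 min + 6 h 15 min + 3 h 34 min + 5 h 0 min = 26 h 17 min.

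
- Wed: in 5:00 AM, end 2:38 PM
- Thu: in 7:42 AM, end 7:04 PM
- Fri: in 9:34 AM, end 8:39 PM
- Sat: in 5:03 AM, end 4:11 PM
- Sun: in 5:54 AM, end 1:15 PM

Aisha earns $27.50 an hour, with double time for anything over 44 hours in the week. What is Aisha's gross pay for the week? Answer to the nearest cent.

Wed: 5:00 AM–2:38 PM = 9 h 38 min
Thu: 7:42 AM–7:04 PM = 11 h 22 min
Fri: 9:34 AM–8:39 PM = 11 h 5 min
Sat: 5:03 AM–4:11 PM = 11 h 8 min
Sun: 5:54 AM–1:15 PM = 7 h 21 min
Total worked: 50 h 34 min = 3034 min.
Regular 44 h 0 min = 2640 min at $27.50/h; overtime 6 h 34 min = 394 min at $55.00/h.
Pay = (2640 × $27.50 + 394 × $55.00) ÷ 60 = $1571.17.

$1571.17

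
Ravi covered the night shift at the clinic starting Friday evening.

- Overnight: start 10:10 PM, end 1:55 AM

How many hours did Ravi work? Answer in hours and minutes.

3 h 45 min

Overnight: 10:10 PM → midnight = 1 h 50 min; midnight → 1:55 AM = 1 h 55 min; span 3 h 45 min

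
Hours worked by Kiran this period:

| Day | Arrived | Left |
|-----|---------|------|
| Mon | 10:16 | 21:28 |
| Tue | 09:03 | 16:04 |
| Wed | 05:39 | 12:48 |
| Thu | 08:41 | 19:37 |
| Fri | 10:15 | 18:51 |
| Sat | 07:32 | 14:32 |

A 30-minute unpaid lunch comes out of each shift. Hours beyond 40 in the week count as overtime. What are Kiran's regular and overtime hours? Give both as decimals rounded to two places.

Mon: 10:16–21:28 = 11 h 12 min; less 30 min break → 10 h 42 min
Tue: 09:03–16:04 = 7 h 1 min; less 30 min break → 6 h 31 min
Wed: 05:39–12:48 = 7 h 9 min; less 30 min break → 6 h 39 min
Thu: 08:41–19:37 = 10 h 56 min; less 30 min break → 10 h 26 min
Fri: 10:15–18:51 = 8 h 36 min; less 30 min break → 8 h 6 min
Sat: 07:32–14:32 = 7 h 0 min; less 30 min break → 6 h 30 min
Total worked: 48 h 54 min = 48.90 h.
Threshold 40 h → overtime 8 h 54 min, regular 40 h 0 min.

Regular 40.00 hours, overtime 8.90 hours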